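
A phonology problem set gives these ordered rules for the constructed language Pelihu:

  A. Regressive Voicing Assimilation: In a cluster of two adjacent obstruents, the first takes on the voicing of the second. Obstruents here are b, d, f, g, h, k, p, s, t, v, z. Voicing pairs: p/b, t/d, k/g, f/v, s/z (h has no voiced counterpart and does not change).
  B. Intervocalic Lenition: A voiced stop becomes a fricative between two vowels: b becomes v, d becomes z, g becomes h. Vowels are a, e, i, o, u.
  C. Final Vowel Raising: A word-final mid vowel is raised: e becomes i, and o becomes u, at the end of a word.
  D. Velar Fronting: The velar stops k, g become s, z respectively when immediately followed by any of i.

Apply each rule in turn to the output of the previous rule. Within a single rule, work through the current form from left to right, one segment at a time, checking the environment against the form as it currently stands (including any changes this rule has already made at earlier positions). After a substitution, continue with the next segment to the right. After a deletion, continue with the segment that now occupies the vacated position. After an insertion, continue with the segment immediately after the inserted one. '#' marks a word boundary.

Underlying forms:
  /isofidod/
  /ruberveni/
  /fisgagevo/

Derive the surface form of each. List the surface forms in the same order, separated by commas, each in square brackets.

/isofidod/:
  A Regressive Voicing Assimilation: no change — [isofidod]
  B Intervocalic Lenition: [isofidod] → [isofizod]
  C Final Vowel Raising: no change — [isofizod]
  D Velar Fronting: no change — [isofizod]
/ruberveni/:
  A Regressive Voicing Assimilation: no change — [ruberveni]
  B Intervocalic Lenition: [ruberveni] → [ruverveni]
  C Final Vowel Raising: no change — [ruverveni]
  D Velar Fronting: no change — [ruverveni]
/fisgagevo/:
  A Regressive Voicing Assimilation: [fisgagevo] → [fizgagevo]
  B Intervocalic Lenition: [fizgagevo] → [fizgahevo]
  C Final Vowel Raising: [fizgahevo] → [fizgahevu]
  D Velar Fronting: no change — [fizgahevu]

[isofizod], [ruverveni], [fizgahevu]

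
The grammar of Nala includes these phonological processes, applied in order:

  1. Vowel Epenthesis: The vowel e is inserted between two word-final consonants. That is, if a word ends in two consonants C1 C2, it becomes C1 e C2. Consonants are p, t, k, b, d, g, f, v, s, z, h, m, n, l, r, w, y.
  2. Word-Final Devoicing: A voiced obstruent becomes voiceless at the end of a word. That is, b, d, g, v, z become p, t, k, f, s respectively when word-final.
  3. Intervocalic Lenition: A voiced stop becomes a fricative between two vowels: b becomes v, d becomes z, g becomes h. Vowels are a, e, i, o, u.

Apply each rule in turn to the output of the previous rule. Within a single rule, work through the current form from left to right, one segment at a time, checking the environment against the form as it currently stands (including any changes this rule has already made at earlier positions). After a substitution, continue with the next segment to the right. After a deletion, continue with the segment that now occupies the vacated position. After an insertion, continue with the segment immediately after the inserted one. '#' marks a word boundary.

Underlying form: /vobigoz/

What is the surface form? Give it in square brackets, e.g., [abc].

[vovihos]

1 Vowel Epenthesis: no change — [vobigoz]
2 Word-Final Devoicing: [vobigoz] → [vobigos]
3 Intervocalic Lenition: [vobigos] → [vovihos]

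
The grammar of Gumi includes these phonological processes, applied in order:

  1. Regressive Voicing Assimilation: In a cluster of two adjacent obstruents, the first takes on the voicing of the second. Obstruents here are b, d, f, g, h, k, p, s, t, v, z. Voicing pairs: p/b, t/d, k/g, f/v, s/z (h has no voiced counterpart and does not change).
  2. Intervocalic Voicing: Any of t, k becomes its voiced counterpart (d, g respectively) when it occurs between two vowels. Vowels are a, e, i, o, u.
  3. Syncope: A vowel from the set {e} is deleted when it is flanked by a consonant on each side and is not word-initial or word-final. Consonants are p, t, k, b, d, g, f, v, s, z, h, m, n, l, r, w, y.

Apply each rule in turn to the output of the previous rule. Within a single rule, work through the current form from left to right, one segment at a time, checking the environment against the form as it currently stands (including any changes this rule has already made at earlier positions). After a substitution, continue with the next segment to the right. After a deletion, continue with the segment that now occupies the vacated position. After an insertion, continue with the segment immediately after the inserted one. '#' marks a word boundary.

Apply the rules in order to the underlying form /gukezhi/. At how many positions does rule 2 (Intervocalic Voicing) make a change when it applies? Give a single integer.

1

1 Regressive Voicing Assimilation: [gukezhi] → [gukeshi]
2 Intervocalic Voicing: [gukeshi] → [gugeshi]
3 Syncope: [gugeshi] → [gugshi]
Rule 2 changed 1 position(s).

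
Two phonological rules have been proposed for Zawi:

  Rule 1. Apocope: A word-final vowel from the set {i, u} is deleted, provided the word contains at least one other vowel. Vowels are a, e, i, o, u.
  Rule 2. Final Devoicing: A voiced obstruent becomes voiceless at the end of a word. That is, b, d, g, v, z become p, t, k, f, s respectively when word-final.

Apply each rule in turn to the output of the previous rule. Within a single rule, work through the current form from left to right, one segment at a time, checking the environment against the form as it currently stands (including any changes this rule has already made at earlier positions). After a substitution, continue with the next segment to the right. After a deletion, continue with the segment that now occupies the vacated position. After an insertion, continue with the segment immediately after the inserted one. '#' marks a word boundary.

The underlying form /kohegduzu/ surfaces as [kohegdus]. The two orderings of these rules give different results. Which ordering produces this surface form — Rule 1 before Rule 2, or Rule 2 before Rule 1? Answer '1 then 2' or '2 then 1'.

1 then 2

Order 1 then 2:
  1 Apocope: [kohegduzu] → [kohegduz]
  2 Final Devoicing: [kohegduz] → [kohegdus]
  result: [kohegdus]
Order 2 then 1:
  2 Final Devoicing: no change — [kohegduzu]
  1 Apocope: [kohegduzu] → [kohegduz]
  result: [kohegduz]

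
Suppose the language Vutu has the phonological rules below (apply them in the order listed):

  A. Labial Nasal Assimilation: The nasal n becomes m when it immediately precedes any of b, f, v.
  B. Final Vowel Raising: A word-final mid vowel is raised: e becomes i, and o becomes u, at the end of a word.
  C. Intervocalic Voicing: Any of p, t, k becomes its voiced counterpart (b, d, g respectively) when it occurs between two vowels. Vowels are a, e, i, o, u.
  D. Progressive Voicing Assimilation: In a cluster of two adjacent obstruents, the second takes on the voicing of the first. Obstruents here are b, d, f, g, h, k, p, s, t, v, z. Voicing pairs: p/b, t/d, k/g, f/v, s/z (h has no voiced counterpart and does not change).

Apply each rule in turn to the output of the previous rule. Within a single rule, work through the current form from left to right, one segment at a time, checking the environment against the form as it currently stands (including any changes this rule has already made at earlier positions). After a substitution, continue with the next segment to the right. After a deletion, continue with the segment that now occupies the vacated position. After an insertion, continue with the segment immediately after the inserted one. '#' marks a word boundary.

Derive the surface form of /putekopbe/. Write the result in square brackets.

A Labial Nasal Assimilation: no change — [putekopbe]
B Final Vowel Raising: [putekopbe] → [putekopbi]
C Intervocalic Voicing: [putekopbi] → [pudegopbi]
D Progressive Voicing Assimilation: [pudegopbi] → [pudegoppi]

[pudegoppi]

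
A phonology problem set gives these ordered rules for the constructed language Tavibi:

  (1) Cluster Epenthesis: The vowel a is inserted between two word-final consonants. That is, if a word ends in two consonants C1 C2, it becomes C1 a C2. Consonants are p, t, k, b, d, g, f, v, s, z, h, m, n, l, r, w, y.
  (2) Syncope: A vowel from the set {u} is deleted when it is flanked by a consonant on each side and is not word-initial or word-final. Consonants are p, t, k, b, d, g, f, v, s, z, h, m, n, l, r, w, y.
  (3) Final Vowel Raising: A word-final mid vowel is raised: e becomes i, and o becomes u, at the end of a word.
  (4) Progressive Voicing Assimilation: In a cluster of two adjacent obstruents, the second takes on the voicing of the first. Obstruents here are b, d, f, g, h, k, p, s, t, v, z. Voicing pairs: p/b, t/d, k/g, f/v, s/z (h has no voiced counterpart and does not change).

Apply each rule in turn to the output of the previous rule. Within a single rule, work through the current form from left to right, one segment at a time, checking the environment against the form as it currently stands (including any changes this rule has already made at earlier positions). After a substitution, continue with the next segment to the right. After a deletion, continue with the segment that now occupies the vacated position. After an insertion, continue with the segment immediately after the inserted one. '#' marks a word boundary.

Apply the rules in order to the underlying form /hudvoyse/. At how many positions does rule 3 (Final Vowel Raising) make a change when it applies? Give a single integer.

1

(1) Cluster Epenthesis: no change — [hudvoyse]
(2) Syncope: [hudvoyse] → [hdvoyse]
(3) Final Vowel Raising: [hdvoyse] → [hdvoysi]
(4) Progressive Voicing Assimilation: [hdvoysi] → [htfoysi]
Rule 3 changed 1 position(s).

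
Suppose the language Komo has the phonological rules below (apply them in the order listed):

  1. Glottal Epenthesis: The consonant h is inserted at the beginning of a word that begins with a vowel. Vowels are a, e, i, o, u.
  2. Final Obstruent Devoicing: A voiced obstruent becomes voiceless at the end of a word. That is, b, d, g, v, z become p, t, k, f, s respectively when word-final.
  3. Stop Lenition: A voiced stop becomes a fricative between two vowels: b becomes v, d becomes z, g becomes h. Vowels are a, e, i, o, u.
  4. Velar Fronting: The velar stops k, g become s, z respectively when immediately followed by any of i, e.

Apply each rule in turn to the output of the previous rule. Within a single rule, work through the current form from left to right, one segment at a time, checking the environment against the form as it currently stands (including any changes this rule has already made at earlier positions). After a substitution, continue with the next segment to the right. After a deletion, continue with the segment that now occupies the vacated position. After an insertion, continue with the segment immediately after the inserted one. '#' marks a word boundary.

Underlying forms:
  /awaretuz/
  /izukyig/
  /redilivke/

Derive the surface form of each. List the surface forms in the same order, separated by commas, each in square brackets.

/awaretuz/:
  1 Glottal Epenthesis: [awaretuz] → [hawaretuz]
  2 Final Obstruent Devoicing: [hawaretuz] → [hawaretus]
  3 Stop Lenition: no change — [hawaretus]
  4 Velar Fronting: no change — [hawaretus]
/izukyig/:
  1 Glottal Epenthesis: [izukyig] → [hizukyig]
  2 Final Obstruent Devoicing: [hizukyig] → [hizukyik]
  3 Stop Lenition: no change — [hizukyik]
  4 Velar Fronting: no change — [hizukyik]
/redilivke/:
  1 Glottal Epenthesis: no change — [redilivke]
  2 Final Obstruent Devoicing: no change — [redilivke]
  3 Stop Lenition: [redilivke] → [rezilivke]
  4 Velar Fronting: [rezilivke] → [rezilivse]

[hawaretus], [hizukyik], [rezilivse]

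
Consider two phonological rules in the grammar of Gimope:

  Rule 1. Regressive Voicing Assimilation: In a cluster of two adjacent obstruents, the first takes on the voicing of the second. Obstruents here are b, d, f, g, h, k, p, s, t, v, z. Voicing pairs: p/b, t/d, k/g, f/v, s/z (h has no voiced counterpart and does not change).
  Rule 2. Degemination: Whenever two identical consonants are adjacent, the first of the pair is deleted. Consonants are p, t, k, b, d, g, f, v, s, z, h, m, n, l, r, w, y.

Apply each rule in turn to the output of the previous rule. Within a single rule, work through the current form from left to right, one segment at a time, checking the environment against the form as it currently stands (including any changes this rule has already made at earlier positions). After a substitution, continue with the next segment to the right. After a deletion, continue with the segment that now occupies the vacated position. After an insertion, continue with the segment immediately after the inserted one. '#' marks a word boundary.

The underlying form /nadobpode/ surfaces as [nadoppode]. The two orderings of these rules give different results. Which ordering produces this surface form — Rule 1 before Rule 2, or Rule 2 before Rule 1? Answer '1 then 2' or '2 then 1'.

Order 1 then 2:
  1 Regressive Voicing Assimilation: [nadobpode] → [nadoppode]
  2 Degemination: [nadoppode] → [nadopode]
  result: [nadopode]
Order 2 then 1:
  2 Degemination: no change — [nadobpode]
  1 Regressive Voicing Assimilation: [nadobpode] → [nadoppode]
  result: [nadoppode]

2 then 1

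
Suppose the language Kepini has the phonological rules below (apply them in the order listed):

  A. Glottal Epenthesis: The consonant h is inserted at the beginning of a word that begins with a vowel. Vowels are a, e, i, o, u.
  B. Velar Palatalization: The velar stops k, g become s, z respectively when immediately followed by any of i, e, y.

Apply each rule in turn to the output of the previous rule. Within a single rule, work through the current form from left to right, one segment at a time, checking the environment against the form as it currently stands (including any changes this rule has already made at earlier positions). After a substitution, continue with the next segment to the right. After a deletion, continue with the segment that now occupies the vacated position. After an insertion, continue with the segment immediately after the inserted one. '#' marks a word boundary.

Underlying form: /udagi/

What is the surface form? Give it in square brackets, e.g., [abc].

[hudazi]

A Glottal Epenthesis: [udagi] → [hudagi]
B Velar Palatalization: [hudagi] → [hudazi]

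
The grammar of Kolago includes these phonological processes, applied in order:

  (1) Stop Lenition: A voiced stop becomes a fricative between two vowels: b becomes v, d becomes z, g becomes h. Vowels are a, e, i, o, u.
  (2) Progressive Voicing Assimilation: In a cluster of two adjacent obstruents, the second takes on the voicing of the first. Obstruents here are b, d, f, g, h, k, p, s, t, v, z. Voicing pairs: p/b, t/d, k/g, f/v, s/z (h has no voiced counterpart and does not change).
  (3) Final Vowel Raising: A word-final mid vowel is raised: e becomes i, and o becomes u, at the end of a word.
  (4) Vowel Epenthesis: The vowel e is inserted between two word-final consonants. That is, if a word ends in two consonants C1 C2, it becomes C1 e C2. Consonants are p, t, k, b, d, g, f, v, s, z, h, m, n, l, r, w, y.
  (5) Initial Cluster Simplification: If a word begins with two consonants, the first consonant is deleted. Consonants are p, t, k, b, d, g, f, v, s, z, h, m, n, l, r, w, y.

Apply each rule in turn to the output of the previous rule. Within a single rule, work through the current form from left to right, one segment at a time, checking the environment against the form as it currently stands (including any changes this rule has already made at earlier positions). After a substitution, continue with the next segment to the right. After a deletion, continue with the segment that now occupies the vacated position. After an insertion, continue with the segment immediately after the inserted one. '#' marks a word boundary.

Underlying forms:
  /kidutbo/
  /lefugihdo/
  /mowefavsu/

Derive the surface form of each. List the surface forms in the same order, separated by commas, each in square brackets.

[kizutpu], [lefuhihtu], [mowefavzu]

/kidutbo/:
  (1) Stop Lenition: [kidutbo] → [kizutbo]
  (2) Progressive Voicing Assimilation: [kizutbo] → [kizutpo]
  (3) Final Vowel Raising: [kizutpo] → [kizutpu]
  (4) Vowel Epenthesis: no change — [kizutpu]
  (5) Initial Cluster Simplification: no change — [kizutpu]
/lefugihdo/:
  (1) Stop Lenition: [lefugihdo] → [lefuhihdo]
  (2) Progressive Voicing Assimilation: [lefuhihdo] → [lefuhihto]
  (3) Final Vowel Raising: [lefuhihto] → [lefuhihtu]
  (4) Vowel Epenthesis: no change — [lefuhihtu]
  (5) Initial Cluster Simplification: no change — [lefuhihtu]
/mowefavsu/:
  (1) Stop Lenition: no change — [mowefavsu]
  (2) Progressive Voicing Assimilation: [mowefavsu] → [mowefavzu]
  (3) Final Vowel Raising: no change — [mowefavzu]
  (4) Vowel Epenthesis: no change — [mowefavzu]
  (5) Initial Cluster Simplification: no change — [mowefavzu]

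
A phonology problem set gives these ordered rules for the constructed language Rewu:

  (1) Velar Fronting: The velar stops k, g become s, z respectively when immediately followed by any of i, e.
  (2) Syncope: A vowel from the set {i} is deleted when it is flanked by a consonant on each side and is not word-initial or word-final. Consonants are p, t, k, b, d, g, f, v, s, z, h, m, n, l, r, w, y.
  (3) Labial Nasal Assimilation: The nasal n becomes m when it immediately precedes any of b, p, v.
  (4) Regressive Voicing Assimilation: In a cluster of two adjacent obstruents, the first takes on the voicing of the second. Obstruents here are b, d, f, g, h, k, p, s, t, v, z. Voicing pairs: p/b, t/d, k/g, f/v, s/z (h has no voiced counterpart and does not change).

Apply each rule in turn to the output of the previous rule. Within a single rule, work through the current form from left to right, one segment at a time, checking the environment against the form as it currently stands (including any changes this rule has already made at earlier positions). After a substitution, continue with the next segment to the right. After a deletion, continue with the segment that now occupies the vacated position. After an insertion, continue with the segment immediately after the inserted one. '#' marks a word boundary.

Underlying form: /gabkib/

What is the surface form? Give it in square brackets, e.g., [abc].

[gapzb]

(1) Velar Fronting: [gabkib] → [gabsib]
(2) Syncope: [gabsib] → [gabsb]
(3) Labial Nasal Assimilation: no change — [gabsb]
(4) Regressive Voicing Assimilation: [gabsb] → [gapzb]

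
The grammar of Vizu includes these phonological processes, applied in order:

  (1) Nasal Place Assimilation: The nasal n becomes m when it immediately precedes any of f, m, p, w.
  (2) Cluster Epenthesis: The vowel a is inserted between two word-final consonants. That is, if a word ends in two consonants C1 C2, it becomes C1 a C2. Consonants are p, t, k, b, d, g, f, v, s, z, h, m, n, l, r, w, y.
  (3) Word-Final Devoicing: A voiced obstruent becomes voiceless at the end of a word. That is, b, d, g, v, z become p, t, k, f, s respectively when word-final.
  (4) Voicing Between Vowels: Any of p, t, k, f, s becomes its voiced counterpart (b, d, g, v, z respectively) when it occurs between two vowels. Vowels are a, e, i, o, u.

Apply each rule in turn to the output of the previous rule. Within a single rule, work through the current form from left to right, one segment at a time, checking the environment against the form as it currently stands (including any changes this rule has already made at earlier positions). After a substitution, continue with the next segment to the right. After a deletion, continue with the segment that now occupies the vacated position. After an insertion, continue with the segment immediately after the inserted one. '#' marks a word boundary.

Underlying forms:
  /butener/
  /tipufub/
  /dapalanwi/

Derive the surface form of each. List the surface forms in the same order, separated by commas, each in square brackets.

[budener], [tibuvup], [dabalamwi]

/butener/:
  (1) Nasal Place Assimilation: no change — [butener]
  (2) Cluster Epenthesis: no change — [butener]
  (3) Word-Final Devoicing: no change — [butener]
  (4) Voicing Between Vowels: [butener] → [budener]
/tipufub/:
  (1) Nasal Place Assimilation: no change — [tipufub]
  (2) Cluster Epenthesis: no change — [tipufub]
  (3) Word-Final Devoicing: [tipufub] → [tipufup]
  (4) Voicing Between Vowels: [tipufup] → [tibuvup]
/dapalanwi/:
  (1) Nasal Place Assimilation: [dapalanwi] → [dapalamwi]
  (2) Cluster Epenthesis: no change — [dapalamwi]
  (3) Word-Final Devoicing: no change — [dapalamwi]
  (4) Voicing Between Vowels: [dapalamwi] → [dabalamwi]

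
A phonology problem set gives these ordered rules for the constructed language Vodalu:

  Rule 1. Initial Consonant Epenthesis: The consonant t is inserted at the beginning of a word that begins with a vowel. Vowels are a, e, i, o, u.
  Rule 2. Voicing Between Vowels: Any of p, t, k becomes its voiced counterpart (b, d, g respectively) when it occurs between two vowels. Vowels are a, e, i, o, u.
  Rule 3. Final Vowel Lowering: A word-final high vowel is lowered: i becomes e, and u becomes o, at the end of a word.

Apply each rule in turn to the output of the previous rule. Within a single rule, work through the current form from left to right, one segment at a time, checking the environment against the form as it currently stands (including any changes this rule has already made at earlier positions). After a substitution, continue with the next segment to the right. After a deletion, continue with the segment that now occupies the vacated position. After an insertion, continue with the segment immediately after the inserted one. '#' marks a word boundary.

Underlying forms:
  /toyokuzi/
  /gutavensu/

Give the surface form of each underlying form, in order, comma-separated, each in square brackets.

/toyokuzi/:
  Rule 1 Initial Consonant Epenthesis: no change — [toyokuzi]
  Rule 2 Voicing Between Vowels: [toyokuzi] → [toyoguzi]
  Rule 3 Final Vowel Lowering: [toyoguzi] → [toyoguze]
/gutavensu/:
  Rule 1 Initial Consonant Epenthesis: no change — [gutavensu]
  Rule 2 Voicing Between Vowels: [gutavensu] → [gudavensu]
  Rule 3 Final Vowel Lowering: [gudavensu] → [gudavenso]

[toyoguze], [gudavenso]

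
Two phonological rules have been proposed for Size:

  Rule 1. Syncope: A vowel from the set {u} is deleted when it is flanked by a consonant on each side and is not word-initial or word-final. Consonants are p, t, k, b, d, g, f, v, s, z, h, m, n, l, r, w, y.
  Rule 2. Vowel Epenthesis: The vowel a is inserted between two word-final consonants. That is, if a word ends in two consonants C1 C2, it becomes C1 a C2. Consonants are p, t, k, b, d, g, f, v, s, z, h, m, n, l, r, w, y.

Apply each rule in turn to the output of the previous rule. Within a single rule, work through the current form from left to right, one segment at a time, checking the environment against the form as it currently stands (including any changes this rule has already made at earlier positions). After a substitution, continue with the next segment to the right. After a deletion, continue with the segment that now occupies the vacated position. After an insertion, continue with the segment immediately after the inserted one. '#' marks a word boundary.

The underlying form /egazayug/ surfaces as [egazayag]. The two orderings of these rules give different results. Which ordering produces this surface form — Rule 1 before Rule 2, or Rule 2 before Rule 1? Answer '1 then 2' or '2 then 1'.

Order 1 then 2:
  1 Syncope: [egazayug] → [egazayg]
  2 Vowel Epenthesis: [egazayg] → [egazayag]
  result: [egazayag]
Order 2 then 1:
  2 Vowel Epenthesis: no change — [egazayug]
  1 Syncope: [egazayug] → [egazayg]
  result: [egazayg]

1 then 2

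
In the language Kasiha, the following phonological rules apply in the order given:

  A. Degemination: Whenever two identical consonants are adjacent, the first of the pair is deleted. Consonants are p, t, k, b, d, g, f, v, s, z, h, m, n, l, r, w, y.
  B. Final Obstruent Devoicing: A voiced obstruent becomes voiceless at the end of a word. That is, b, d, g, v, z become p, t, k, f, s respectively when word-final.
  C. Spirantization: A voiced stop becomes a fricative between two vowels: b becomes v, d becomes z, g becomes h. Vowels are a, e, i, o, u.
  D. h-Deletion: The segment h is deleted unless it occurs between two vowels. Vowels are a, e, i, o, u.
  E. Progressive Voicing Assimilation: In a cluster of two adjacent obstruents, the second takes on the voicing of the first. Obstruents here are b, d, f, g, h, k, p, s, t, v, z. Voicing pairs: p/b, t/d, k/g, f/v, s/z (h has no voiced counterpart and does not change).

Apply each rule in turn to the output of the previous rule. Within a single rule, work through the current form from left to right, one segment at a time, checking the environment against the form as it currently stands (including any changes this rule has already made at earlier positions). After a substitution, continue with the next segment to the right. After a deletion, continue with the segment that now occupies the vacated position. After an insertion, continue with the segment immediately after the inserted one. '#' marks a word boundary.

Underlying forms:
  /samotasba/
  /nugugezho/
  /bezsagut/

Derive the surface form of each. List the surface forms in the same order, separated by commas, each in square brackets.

[samotaspa], [nuhuhezo], [bezzahut]

/samotasba/:
  A Degemination: no change — [samotasba]
  B Final Obstruent Devoicing: no change — [samotasba]
  C Spirantization: no change — [samotasba]
  D h-Deletion: no change — [samotasba]
  E Progressive Voicing Assimilation: [samotasba] → [samotaspa]
/nugugezho/:
  A Degemination: no change — [nugugezho]
  B Final Obstruent Devoicing: no change — [nugugezho]
  C Spirantization: [nugugezho] → [nuhuhezho]
  D h-Deletion: [nuhuhezho] → [nuhuhezo]
  E Progressive Voicing Assimilation: no change — [nuhuhezo]
/bezsagut/:
  A Degemination: no change — [bezsagut]
  B Final Obstruent Devoicing: no change — [bezsagut]
  C Spirantization: [bezsagut] → [bezsahut]
  D h-Deletion: no change — [bezsahut]
  E Progressive Voicing Assimilation: [bezsahut] → [bezzahut]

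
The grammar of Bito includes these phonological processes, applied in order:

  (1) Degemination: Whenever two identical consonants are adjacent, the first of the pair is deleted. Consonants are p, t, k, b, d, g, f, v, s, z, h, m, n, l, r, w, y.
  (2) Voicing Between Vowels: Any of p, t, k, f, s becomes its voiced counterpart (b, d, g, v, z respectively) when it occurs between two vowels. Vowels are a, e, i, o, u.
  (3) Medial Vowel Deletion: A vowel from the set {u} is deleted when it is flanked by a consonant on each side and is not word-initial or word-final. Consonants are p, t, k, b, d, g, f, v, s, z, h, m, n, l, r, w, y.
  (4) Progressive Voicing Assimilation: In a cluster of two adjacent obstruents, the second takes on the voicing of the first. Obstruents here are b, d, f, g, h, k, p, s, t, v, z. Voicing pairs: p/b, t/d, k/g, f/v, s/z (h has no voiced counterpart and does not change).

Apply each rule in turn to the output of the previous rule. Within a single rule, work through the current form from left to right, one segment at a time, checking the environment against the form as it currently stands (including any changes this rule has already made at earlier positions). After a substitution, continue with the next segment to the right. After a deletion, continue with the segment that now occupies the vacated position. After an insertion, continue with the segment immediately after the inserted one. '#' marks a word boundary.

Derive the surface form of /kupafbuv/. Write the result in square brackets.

(1) Degemination: no change — [kupafbuv]
(2) Voicing Between Vowels: [kupafbuv] → [kubafbuv]
(3) Medial Vowel Deletion: [kubafbuv] → [kbafbv]
(4) Progressive Voicing Assimilation: [kbafbv] → [kpafpf]

[kpafpf]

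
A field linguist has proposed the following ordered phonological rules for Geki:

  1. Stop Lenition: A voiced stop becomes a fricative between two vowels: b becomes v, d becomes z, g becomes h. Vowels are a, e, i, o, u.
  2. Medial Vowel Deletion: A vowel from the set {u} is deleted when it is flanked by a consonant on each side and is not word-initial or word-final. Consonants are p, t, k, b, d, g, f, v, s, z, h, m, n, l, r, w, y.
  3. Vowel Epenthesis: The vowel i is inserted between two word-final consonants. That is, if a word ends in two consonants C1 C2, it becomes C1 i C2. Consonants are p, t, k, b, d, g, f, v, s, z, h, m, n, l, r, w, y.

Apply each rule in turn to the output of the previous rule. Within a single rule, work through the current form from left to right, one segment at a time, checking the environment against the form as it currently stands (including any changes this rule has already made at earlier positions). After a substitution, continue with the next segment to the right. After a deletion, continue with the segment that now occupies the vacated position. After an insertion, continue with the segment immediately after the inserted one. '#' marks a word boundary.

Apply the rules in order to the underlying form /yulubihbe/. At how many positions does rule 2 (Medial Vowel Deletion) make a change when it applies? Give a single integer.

2

1 Stop Lenition: [yulubihbe] → [yuluvihbe]
2 Medial Vowel Deletion: [yuluvihbe] → [ylvihbe]
3 Vowel Epenthesis: no change — [ylvihbe]
Rule 2 changed 2 position(s).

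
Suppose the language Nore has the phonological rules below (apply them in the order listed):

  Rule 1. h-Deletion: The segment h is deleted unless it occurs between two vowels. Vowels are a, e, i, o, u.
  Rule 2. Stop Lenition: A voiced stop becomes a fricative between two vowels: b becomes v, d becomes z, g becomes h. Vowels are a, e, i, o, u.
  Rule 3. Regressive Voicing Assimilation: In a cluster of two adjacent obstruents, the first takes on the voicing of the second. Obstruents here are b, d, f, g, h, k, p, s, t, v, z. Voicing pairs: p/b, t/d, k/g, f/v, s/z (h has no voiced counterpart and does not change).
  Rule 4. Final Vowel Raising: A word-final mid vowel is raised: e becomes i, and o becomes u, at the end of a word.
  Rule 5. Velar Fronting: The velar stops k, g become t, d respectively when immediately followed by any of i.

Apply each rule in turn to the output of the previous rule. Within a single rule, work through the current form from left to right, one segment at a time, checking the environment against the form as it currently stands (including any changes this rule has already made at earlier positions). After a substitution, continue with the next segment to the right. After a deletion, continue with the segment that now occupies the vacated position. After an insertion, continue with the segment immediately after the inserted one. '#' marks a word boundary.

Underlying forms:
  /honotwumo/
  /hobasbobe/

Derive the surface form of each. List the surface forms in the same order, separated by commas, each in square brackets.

[onotwumu], [ovazbovi]

/honotwumo/:
  Rule 1 h-Deletion: [honotwumo] → [onotwumo]
  Rule 2 Stop Lenition: no change — [onotwumo]
  Rule 3 Regressive Voicing Assimilation: no change — [onotwumo]
  Rule 4 Final Vowel Raising: [onotwumo] → [onotwumu]
  Rule 5 Velar Fronting: no change — [onotwumu]
/hobasbobe/:
  Rule 1 h-Deletion: [hobasbobe] → [obasbobe]
  Rule 2 Stop Lenition: [obasbobe] → [ovasbove]
  Rule 3 Regressive Voicing Assimilation: [ovasbove] → [ovazbove]
  Rule 4 Final Vowel Raising: [ovazbove] → [ovazbovi]
  Rule 5 Velar Fronting: no change — [ovazbovi]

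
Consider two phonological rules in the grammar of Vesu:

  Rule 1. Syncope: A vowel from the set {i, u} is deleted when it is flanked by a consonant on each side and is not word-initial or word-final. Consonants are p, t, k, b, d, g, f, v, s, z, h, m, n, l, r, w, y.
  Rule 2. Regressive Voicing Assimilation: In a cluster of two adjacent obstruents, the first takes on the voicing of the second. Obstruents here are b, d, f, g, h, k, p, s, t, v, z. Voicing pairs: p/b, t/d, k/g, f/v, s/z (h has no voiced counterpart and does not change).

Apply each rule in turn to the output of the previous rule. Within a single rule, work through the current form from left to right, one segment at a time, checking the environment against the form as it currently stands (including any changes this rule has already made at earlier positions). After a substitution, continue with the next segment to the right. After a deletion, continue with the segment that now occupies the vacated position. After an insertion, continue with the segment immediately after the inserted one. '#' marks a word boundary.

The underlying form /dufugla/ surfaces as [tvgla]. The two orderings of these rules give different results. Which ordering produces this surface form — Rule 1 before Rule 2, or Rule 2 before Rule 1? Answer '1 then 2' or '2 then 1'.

1 then 2

Order 1 then 2:
  1 Syncope: [dufugla] → [dfgla]
  2 Regressive Voicing Assimilation: [dfgla] → [tvgla]
  result: [tvgla]
Order 2 then 1:
  2 Regressive Voicing Assimilation: no change — [dufugla]
  1 Syncope: [dufugla] → [dfgla]
  result: [dfgla]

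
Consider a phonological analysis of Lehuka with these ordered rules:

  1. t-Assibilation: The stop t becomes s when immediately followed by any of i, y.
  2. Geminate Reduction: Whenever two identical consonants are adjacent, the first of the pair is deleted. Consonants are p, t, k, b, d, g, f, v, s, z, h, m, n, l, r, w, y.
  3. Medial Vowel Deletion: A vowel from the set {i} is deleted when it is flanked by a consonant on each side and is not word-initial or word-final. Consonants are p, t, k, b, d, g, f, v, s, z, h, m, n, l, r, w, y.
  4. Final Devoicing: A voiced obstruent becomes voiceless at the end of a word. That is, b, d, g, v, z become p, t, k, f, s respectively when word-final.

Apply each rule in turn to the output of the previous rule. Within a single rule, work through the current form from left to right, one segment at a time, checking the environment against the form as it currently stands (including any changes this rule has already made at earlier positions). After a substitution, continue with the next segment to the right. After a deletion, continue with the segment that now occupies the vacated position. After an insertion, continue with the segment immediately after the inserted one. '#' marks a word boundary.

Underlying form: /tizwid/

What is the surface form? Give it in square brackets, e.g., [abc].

[szwt]

1 t-Assibilation: [tizwid] → [sizwid]
2 Geminate Reduction: no change — [sizwid]
3 Medial Vowel Deletion: [sizwid] → [szwd]
4 Final Devoicing: [szwd] → [szwt]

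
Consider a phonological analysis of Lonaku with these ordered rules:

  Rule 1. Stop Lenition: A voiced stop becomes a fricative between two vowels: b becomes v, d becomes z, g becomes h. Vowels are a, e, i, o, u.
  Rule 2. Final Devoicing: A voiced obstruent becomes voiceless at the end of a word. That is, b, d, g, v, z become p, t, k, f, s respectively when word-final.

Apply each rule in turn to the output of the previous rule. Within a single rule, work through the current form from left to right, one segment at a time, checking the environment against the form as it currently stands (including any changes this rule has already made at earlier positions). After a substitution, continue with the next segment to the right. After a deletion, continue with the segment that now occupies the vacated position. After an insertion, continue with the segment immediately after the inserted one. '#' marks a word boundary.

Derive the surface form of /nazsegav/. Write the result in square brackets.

Rule 1 Stop Lenition: [nazsegav] → [nazsehav]
Rule 2 Final Devoicing: [nazsehav] → [nazsehaf]

[nazsehaf]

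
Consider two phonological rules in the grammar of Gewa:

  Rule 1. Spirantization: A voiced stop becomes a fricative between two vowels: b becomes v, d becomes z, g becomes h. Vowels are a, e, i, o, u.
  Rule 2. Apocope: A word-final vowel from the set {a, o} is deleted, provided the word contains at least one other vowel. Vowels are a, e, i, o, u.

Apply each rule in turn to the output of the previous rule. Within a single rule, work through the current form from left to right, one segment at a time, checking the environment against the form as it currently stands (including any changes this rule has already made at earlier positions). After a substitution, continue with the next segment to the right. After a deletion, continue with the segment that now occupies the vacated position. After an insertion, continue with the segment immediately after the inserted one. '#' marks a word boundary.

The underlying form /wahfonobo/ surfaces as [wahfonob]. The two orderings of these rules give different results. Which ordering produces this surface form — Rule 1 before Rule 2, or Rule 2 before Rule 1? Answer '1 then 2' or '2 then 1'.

2 then 1

Order 1 then 2:
  1 Spirantization: [wahfonobo] → [wahfonovo]
  2 Apocope: [wahfonovo] → [wahfonov]
  result: [wahfonov]
Order 2 then 1:
  2 Apocope: [wahfonobo] → [wahfonob]
  1 Spirantization: no change — [wahfonob]
  result: [wahfonob]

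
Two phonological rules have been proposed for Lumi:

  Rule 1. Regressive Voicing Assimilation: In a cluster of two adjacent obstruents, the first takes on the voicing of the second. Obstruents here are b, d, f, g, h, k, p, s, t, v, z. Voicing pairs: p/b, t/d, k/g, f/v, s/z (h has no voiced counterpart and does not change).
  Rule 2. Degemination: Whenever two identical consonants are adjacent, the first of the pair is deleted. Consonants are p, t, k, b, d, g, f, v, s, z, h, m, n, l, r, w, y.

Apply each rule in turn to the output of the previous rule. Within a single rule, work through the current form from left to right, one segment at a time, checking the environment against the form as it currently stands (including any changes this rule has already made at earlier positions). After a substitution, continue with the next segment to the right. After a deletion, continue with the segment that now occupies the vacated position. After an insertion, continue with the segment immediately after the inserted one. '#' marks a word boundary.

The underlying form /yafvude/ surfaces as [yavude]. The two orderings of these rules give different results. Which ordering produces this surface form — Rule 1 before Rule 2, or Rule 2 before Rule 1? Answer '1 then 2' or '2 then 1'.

Order 1 then 2:
  1 Regressive Voicing Assimilation: [yafvude] → [yavvude]
  2 Degemination: [yavvude] → [yavude]
  result: [yavude]
Order 2 then 1:
  2 Degemination: no change — [yafvude]
  1 Regressive Voicing Assimilation: [yafvude] → [yavvude]
  result: [yavvude]

1 then 2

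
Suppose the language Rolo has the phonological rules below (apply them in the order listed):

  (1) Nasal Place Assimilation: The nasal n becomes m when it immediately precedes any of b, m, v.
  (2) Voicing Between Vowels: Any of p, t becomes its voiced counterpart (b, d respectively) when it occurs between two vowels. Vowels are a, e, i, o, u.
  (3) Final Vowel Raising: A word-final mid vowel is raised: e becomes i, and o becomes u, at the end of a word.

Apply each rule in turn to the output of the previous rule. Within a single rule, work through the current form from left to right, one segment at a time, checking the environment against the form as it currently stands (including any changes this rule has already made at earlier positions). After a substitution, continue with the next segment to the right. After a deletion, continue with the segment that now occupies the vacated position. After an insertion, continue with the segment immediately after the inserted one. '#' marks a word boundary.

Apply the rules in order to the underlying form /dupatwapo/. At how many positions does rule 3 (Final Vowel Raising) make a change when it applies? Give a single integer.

1

(1) Nasal Place Assimilation: no change — [dupatwapo]
(2) Voicing Between Vowels: [dupatwapo] → [dubatwabo]
(3) Final Vowel Raising: [dubatwabo] → [dubatwabu]
Rule 3 changed 1 position(s).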